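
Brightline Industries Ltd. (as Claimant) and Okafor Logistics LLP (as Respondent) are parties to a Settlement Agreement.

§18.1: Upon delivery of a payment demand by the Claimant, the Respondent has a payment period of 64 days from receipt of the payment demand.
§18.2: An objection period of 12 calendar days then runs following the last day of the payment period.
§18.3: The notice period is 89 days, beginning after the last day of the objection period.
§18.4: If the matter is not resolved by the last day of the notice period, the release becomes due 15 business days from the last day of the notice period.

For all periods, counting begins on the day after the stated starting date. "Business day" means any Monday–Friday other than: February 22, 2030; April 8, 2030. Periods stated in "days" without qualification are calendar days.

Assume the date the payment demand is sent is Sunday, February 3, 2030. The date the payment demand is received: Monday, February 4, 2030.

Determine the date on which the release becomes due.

Adding 64 calendar days to February 4, 2030 gives April 9, 2030, which is the last day of the payment period.
The last day of the objection period: April 9, 2030 + 12 days = April 21, 2030.
Adding 89 calendar days to April 21, 2030 gives July 19, 2030, which is the last day of the notice period.
The date on which the release becomes due: counting 15 business days from Friday, July 19, 2030 (Jul 22, Jul 23, Jul 24, Jul 25, …, Aug 7, Aug 8, Aug 9, skipping weekends) reaches Friday, August 9, 2030.

August 9, 2030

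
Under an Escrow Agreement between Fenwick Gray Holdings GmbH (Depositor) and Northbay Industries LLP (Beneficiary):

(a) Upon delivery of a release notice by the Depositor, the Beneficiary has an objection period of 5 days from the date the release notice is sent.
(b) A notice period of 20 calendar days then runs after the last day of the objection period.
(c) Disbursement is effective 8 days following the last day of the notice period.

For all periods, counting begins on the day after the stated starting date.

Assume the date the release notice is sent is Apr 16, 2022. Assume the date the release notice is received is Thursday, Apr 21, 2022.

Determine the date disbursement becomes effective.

Adding 5 calendar days to Apr 16, 2022 gives Apr 21, 2022, which is the last day of the objection period.
The last day of the notice period: 20 calendar days after Apr 21, 2022 is May 11, 2022.
The date disbursement becomes effective: May 11, 2022 + 8 days = May 19, 2022.

May 19, 2022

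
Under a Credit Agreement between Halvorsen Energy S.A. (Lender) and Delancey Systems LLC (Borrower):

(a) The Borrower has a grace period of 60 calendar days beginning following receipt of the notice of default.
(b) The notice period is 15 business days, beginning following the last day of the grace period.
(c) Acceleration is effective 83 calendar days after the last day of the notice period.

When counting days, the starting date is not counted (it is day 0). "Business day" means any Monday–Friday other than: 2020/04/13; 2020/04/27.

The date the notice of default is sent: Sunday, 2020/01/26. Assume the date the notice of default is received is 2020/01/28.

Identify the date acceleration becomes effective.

The last day of the grace period: 2020/01/28 + 60 days = 2020/03/28.
The last day of the notice period: counting 15 business days from Saturday, 2020/03/28 (Mar 30, Mar 31, Apr 1, Apr 2, …, Apr 16, Apr 17, Apr 20, skipping weekends and the listed holiday on Apr 13) reaches Monday, 2020/04/20.
The date acceleration becomes effective: 83 calendar days after 2020/04/20 is 2020/07/12.

2020/07/12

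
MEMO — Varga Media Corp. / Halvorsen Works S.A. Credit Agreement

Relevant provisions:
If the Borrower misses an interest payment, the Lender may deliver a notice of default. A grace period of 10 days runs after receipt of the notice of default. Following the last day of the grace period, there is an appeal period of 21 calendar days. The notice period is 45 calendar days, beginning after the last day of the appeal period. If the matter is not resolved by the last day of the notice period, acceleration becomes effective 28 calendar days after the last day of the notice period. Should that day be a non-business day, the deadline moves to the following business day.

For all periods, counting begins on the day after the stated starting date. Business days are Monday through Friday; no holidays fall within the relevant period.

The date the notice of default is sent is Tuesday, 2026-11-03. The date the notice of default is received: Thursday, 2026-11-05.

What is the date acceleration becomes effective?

2027-02-17

The last day of the grace period: 10 calendar days after 2026-11-05 is 2026-11-15.
The last day of the appeal period: 21 calendar days after 2026-11-15 is 2026-12-06.
Adding 45 calendar days to 2026-12-06 gives 2027-01-20, which is the last day of the notice period.
Adding 28 calendar days to 2027-01-20 gives 2027-02-17, which is the date acceleration becomes effective. 2027-02-17 is a Wednesday, so no roll-forward applies.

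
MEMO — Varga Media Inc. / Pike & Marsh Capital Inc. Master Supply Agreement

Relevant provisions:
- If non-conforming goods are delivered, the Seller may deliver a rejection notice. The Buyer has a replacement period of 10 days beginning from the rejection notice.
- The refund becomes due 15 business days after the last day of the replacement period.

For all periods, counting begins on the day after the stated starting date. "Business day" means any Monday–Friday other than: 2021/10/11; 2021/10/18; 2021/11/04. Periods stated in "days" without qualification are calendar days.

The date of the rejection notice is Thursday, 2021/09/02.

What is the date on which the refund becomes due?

The last day of the replacement period: 2021/09/02 + 10 days = 2021/09/12.
From Sunday, 2021/09/12, 15 business days (Sep 13, Sep 14, Sep 15, Sep 16, …, Sep 29, Sep 30, Oct 1, skipping weekends) brings us to Friday, 2021/10/01, which is the date on which the refund becomes due.

2021/10/01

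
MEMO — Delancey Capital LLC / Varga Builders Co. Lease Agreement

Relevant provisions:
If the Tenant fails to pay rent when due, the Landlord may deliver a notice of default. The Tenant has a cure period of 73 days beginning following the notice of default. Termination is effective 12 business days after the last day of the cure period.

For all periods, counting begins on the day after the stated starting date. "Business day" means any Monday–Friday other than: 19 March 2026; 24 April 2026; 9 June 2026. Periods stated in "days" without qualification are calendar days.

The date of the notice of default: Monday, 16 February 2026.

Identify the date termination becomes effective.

The last day of the cure period: 73 calendar days after 16 February 2026 is 30 April 2026.
The date termination becomes effective: counting 12 business days from Thursday, 30 April 2026 (May 1, May 4, May 5, May 6, …, May 14, May 15, May 18, skipping weekends) reaches Monday, 18 May 2026.

18 May 2026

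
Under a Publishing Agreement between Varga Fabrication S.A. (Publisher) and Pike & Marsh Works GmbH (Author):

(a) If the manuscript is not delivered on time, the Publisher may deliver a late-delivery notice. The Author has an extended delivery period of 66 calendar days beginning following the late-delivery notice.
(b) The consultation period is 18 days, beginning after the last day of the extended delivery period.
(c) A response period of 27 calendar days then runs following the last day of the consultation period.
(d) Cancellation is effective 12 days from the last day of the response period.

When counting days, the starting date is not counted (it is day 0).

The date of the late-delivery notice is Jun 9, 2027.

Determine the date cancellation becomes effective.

Oct 10, 2027

The last day of the extended delivery period: Jun 9, 2027 + 66 days = Aug 14, 2027.
Adding 18 calendar days to Aug 14, 2027 gives Sep 1, 2027, which is the last day of the consultation period.
The last day of the response period: Sep 1, 2027 + 27 days = Sep 28, 2027.
Adding 12 calendar days to Sep 28, 2027 gives Oct 10, 2027, which is the date cancellation becomes effective.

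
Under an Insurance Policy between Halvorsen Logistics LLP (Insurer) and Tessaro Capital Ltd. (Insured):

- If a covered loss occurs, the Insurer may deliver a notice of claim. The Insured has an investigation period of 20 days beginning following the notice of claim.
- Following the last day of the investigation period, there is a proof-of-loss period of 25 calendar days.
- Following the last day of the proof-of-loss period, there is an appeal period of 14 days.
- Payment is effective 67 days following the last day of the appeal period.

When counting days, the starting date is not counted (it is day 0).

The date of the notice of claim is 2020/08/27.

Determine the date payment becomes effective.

Adding 20 calendar days to 2020/08/27 gives 2020/09/16, which is the last day of the investigation period.
The last day of the proof-of-loss period: 2020/09/16 + 25 days = 2020/10/11.
The last day of the appeal period: 14 calendar days after 2020/10/11 is 2020/10/25.
Adding 67 calendar days to 2020/10/25 gives 2020/12/31, which is the date payment becomes effective.

2020/12/31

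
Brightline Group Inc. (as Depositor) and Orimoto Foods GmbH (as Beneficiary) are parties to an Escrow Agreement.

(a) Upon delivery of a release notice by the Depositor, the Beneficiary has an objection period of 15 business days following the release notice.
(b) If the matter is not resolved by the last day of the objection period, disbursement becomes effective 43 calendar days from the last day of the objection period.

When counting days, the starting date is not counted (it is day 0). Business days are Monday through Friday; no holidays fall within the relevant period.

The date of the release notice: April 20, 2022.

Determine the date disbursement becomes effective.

June 23, 2022

The last day of the objection period: counting 15 business days from Wednesday, April 20, 2022 (Apr 21, Apr 22, Apr 25, Apr 26, …, May 9, May 10, May 11, skipping weekends) reaches Wednesday, May 11, 2022.
The date disbursement becomes effective: May 11, 2022 + 43 days = June 23, 2022.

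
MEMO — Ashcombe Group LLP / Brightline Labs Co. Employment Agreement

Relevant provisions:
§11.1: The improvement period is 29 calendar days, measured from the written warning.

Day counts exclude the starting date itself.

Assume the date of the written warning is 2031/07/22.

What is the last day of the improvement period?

2031/08/20

The last day of the improvement period: 2031/07/22 + 29 days = 2031/08/20.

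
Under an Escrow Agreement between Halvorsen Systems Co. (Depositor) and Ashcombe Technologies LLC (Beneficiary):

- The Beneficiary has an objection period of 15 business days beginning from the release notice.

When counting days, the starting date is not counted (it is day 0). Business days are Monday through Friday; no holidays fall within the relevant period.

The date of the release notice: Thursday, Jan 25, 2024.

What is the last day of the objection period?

Feb 15, 2024

The last day of the objection period: counting 15 business days from Thursday, Jan 25, 2024 (Jan 26, Jan 29, Jan 30, Jan 31, …, Feb 13, Feb 14, Feb 15, skipping weekends) reaches Thursday, Feb 15, 2024.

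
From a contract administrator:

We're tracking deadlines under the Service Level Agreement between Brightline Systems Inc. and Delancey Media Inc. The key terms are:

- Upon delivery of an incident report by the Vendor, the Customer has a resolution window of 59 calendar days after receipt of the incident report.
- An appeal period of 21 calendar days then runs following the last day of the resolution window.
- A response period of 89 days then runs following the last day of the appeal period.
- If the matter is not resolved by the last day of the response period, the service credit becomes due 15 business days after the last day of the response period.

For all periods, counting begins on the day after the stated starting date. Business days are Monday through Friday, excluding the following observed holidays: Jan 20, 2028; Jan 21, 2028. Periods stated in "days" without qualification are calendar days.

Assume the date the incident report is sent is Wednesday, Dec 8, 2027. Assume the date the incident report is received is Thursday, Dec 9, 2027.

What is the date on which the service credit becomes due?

Jun 16, 2028

Adding 59 calendar days to Dec 9, 2027 gives Feb 6, 2028, which is the last day of the resolution window.
Adding 21 calendar days to Feb 6, 2028 gives Feb 27, 2028, which is the last day of the appeal period.
The last day of the response period: Feb 27, 2028 + 89 days = May 26, 2028.
From Friday, May 26, 2028, 15 business days (May 29, May 30, May 31, Jun 1, …, Jun 14, Jun 15, Jun 16, skipping weekends) brings us to Friday, Jun 16, 2028, which is the date on which the service credit becomes due.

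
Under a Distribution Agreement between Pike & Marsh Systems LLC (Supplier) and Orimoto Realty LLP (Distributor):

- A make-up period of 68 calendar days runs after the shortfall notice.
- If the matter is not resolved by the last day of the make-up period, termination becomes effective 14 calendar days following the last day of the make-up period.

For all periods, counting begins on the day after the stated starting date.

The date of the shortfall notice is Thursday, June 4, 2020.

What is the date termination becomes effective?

August 25, 2020

The last day of the make-up period: 68 calendar days after June 4, 2020 is August 11, 2020.
The date termination becomes effective: 14 calendar days after August 11, 2020 is August 25, 2020.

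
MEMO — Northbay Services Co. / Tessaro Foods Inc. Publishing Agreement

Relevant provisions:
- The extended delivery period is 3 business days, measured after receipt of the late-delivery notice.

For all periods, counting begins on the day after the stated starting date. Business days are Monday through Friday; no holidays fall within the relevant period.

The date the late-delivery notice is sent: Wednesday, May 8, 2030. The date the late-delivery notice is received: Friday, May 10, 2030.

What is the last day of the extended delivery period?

May 15, 2030

From Friday, May 10, 2030, 3 business days (May 13, May 14, May 15, skipping weekends) brings us to Wednesday, May 15, 2030, which is the last day of the extended delivery period.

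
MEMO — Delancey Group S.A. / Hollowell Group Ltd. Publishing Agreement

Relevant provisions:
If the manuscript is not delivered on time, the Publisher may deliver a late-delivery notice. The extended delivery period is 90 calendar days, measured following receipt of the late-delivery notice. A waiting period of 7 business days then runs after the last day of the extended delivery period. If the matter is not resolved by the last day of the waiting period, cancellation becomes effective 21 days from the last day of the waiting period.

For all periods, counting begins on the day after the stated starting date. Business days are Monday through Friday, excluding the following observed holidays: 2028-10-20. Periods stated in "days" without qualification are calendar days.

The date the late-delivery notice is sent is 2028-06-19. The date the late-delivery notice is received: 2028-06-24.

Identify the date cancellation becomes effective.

The last day of the extended delivery period: 90 calendar days after 2028-06-24 is 2028-09-22.
The last day of the waiting period: counting 7 business days from Friday, 2028-09-22 (Sep 25, Sep 26, Sep 27, Sep 28, Sep 29, Oct 2, Oct 3, skipping weekends) reaches Tuesday, 2028-10-03.
The date cancellation becomes effective: 2028-10-03 + 21 days = 2028-10-24.

2028-10-24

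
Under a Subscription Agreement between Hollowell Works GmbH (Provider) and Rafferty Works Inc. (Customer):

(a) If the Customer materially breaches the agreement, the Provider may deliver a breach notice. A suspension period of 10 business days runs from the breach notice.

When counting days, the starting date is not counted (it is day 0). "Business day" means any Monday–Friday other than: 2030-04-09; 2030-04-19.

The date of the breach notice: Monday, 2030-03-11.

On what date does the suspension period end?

2030-03-25

The last day of the suspension period: counting 10 business days from Monday, 2030-03-11 (Mar 12, Mar 13, Mar 14, Mar 15, Mar 18, Mar 19, Mar 20, Mar 21, Mar 22, Mar 25, skipping weekends) reaches Monday, 2030-03-25.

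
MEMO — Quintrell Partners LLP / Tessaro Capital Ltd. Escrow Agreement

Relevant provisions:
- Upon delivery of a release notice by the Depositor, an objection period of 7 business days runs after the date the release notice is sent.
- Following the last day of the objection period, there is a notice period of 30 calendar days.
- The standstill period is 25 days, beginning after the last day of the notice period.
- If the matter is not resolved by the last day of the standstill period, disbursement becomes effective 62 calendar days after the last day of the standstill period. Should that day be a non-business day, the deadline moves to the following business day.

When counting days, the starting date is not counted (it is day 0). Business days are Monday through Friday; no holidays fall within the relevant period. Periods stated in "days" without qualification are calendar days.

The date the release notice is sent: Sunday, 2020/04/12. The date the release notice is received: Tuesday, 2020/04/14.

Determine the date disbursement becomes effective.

The last day of the objection period: counting 7 business days from Sunday, 2020/04/12 (Apr 13, Apr 14, Apr 15, Apr 16, Apr 17, Apr 20, Apr 21, skipping weekends) reaches Tuesday, 2020/04/21.
Adding 30 calendar days to 2020/04/21 gives 2020/05/21, which is the last day of the notice period.
The last day of the standstill period: 2020/05/21 + 25 days = 2020/06/15.
The date disbursement becomes effective: 62 calendar days after 2020/06/15 is 2020/08/16. That falls on a Sunday, so it rolls to the next business day, Monday, 2020/08/17.

2020/08/17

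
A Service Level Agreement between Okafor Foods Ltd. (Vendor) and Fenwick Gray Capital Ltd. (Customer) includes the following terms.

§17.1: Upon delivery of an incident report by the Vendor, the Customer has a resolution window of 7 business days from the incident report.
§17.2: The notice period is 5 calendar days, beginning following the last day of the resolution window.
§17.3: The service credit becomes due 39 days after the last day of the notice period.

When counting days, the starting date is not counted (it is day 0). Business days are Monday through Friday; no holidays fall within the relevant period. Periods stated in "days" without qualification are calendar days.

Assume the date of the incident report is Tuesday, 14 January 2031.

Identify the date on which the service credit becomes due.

From Tuesday, 14 January 2031, 7 business days (Jan 15, Jan 16, Jan 17, Jan 20, Jan 21, Jan 22, Jan 23, skipping weekends) brings us to Thursday, 23 January 2031, which is the last day of the resolution window.
The last day of the notice period: 5 calendar days after 23 January 2031 is 28 January 2031.
The date on which the service credit becomes due: 39 calendar days after 28 January 2031 is 8 March 2031.

8 March 2031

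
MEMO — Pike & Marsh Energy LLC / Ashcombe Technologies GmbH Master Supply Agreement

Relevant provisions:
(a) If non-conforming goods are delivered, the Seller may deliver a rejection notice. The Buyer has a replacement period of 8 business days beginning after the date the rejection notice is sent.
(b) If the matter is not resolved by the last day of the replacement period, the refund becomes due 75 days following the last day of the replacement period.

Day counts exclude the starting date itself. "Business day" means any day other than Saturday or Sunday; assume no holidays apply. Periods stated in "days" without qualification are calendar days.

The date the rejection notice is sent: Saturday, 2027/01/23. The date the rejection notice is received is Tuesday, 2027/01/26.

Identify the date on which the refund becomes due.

The last day of the replacement period: counting 8 business days from Saturday, 2027/01/23 (Jan 25, Jan 26, Jan 27, Jan 28, Jan 29, Feb 1, Feb 2, Feb 3, skipping weekends) reaches Wednesday, 2027/02/03.
The date on which the refund becomes due: 75 calendar days after 2027/02/03 is 2027/04/19.

2027/04/19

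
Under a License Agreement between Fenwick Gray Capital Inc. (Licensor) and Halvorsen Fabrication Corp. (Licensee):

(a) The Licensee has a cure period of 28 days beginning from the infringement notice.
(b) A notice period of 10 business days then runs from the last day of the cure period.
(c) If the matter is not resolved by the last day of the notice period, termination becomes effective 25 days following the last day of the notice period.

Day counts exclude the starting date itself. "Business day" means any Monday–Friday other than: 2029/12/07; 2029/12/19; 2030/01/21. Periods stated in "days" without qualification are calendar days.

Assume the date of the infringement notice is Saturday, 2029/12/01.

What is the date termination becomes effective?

2030/02/05

Adding 28 calendar days to 2029/12/01 gives 2029/12/29, which is the last day of the cure period.
The last day of the notice period: 10 business days after Saturday, 2029/12/29, skipping weekends — Dec 31, Jan 1, Jan 2, Jan 3, Jan 4, Jan 7, Jan 8, Jan 9, Jan 10, Jan 11 — lands on Friday, 2030/01/11.
The date termination becomes effective: 2030/01/11 + 25 days = 2030/02/05.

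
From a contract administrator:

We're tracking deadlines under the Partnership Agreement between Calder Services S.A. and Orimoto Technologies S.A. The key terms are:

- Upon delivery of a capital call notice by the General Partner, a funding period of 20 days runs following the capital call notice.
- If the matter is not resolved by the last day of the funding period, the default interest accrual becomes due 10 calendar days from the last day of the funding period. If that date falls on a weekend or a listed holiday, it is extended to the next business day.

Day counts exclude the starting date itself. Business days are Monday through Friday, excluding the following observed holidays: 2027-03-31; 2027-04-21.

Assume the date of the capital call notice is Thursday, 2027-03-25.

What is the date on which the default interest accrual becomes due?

2027-04-26

The last day of the funding period: 2027-03-25 + 20 days = 2027-04-14.
The date on which the default interest accrual becomes due: 10 calendar days after 2027-04-14 is 2027-04-24. That falls on a Saturday, so it rolls to the next business day, Monday, 2027-04-26.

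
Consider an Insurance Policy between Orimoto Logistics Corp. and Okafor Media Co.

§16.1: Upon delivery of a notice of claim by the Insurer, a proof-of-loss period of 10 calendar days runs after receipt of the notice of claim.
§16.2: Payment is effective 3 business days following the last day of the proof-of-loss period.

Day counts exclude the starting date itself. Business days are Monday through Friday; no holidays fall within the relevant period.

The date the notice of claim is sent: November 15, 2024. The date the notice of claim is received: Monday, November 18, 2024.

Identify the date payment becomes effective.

Adding 10 calendar days to November 18, 2024 gives November 28, 2024, which is the last day of the proof-of-loss period.
From Thursday, November 28, 2024, 3 business days (Nov 29, Dec 2, Dec 3, skipping weekends) brings us to Tuesday, December 3, 2024, which is the date payment becomes effective.

December 3, 2024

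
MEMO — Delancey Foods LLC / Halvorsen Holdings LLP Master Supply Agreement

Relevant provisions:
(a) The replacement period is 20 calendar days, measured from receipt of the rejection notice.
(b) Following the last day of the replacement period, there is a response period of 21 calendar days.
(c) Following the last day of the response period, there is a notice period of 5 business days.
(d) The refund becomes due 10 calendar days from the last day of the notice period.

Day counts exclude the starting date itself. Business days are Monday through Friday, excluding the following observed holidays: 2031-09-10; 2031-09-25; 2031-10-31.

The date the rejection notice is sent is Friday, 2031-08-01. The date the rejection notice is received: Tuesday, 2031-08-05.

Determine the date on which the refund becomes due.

2031-10-02

Adding 20 calendar days to 2031-08-05 gives 2031-08-25, which is the last day of the replacement period.
Adding 21 calendar days to 2031-08-25 gives 2031-09-15, which is the last day of the response period.
From Monday, 2031-09-15, 5 business days (Sep 16, Sep 17, Sep 18, Sep 19, Sep 22, skipping weekends) brings us to Monday, 2031-09-22, which is the last day of the notice period.
Adding 10 calendar days to 2031-09-22 gives 2031-10-02, which is the date on which the refund becomes due.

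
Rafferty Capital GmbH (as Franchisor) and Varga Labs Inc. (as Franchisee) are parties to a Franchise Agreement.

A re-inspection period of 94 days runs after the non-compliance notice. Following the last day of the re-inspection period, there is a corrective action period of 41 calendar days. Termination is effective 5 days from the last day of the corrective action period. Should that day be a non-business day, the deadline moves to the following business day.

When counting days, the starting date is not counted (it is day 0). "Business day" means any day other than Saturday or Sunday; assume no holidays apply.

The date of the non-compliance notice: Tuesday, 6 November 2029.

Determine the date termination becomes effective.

The last day of the re-inspection period: 94 calendar days after 6 November 2029 is 8 February 2030.
Adding 41 calendar days to 8 February 2030 gives 21 March 2030, which is the last day of the corrective action period.
Adding 5 calendar days to 21 March 2030 gives 26 March 2030, which is the date termination becomes effective. 26 March 2030 is a Tuesday, so no roll-forward applies.

26 March 2030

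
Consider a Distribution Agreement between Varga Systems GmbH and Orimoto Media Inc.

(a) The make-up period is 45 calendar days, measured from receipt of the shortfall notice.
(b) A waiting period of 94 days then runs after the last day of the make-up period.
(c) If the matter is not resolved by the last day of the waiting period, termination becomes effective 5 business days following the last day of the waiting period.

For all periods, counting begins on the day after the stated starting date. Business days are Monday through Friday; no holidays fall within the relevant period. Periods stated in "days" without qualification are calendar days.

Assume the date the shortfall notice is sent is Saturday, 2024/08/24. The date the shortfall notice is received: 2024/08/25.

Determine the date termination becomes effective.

2025/01/17

The last day of the make-up period: 2024/08/25 + 45 days = 2024/10/09.
Adding 94 calendar days to 2024/10/09 gives 2025/01/11, which is the last day of the waiting period.
The date termination becomes effective: counting 5 business days from Saturday, 2025/01/11 (Jan 13, Jan 14, Jan 15, Jan 16, Jan 17, skipping weekends) reaches Friday, 2025/01/17.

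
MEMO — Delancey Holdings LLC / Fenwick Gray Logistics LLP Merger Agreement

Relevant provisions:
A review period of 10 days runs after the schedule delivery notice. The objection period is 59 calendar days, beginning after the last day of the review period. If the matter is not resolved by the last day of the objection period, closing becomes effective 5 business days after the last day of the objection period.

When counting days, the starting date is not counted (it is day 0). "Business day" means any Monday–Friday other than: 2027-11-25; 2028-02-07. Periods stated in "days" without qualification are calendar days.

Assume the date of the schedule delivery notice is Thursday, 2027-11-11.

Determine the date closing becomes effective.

2028-01-26

The last day of the review period: 2027-11-11 + 10 days = 2027-11-21.
The last day of the objection period: 59 calendar days after 2027-11-21 is 2028-01-19.
From Wednesday, 2028-01-19, 5 business days (Jan 20, Jan 21, Jan 24, Jan 25, Jan 26, skipping weekends) brings us to Wednesday, 2028-01-26, which is the date closing becomes effective.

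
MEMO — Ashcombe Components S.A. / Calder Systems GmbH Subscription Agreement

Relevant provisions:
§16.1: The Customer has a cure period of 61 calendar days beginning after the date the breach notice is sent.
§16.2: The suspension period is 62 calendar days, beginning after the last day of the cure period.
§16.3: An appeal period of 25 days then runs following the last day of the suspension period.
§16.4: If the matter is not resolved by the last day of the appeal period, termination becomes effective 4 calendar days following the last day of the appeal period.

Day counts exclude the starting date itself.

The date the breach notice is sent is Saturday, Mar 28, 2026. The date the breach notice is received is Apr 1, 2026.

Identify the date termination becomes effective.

The last day of the cure period: 61 calendar days after Mar 28, 2026 is May 28, 2026.
Adding 62 calendar days to May 28, 2026 gives Jul 29, 2026, which is the last day of the suspension period.
The last day of the appeal period: 25 calendar days after Jul 29, 2026 is Aug 23, 2026.
The date termination becomes effective: Aug 23, 2026 + 4 days = Aug 27, 2026.

Aug 27, 2026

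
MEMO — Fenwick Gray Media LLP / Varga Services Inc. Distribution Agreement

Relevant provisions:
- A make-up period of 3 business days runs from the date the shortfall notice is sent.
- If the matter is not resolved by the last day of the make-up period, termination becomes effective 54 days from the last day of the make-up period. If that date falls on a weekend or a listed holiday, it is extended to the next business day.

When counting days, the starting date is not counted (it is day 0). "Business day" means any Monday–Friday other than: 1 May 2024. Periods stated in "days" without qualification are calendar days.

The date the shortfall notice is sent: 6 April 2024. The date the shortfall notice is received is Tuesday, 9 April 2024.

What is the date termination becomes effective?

The last day of the make-up period: 3 business days after Saturday, 6 April 2024, skipping weekends — Apr 8, Apr 9, Apr 10 — lands on Wednesday, 10 April 2024.
The date termination becomes effective: 54 calendar days after 10 April 2024 is 3 June 2024. 3 June 2024 is a Monday and is not a listed holiday, so no roll-forward applies.

3 June 2024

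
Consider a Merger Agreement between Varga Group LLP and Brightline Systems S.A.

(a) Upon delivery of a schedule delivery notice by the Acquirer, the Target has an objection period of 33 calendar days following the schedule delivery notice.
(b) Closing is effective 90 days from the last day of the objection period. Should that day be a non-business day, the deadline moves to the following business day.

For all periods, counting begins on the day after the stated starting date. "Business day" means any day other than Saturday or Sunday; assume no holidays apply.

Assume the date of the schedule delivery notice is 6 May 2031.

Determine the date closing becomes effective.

The last day of the objection period: 6 May 2031 + 33 days = 8 June 2031.
The date closing becomes effective: 8 June 2031 + 90 days = 6 September 2031. That falls on a Saturday, so it rolls to the next business day, Monday, 8 September 2031.

8 September 2031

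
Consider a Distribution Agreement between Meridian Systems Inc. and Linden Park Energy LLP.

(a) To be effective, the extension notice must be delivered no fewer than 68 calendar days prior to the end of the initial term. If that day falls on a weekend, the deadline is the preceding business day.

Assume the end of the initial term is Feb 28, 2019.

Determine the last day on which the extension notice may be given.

Feb 28, 2019 minus 68 days is Dec 22, 2018. That is a Saturday, so the deadline moves back to Friday, Dec 21, 2018.

Dec 21, 2018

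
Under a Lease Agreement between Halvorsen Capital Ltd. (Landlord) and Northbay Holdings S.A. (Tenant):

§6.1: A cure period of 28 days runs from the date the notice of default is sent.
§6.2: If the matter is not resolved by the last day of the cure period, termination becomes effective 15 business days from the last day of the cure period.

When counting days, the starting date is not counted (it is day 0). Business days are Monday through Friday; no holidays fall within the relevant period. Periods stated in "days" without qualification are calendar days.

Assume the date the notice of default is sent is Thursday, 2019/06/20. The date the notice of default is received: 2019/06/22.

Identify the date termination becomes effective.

The last day of the cure period: 28 calendar days after 2019/06/20 is 2019/07/18.
The date termination becomes effective: counting 15 business days from Thursday, 2019/07/18 (Jul 19, Jul 22, Jul 23, Jul 24, …, Aug 6, Aug 7, Aug 8, skipping weekends) reaches Thursday, 2019/08/08.

2019/08/08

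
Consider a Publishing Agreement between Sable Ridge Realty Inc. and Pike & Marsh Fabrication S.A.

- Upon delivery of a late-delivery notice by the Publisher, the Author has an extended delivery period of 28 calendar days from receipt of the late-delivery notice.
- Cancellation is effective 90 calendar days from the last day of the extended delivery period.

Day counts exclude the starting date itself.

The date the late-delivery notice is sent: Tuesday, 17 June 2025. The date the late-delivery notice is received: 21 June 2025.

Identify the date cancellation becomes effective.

The last day of the extended delivery period: 21 June 2025 + 28 days = 19 July 2025.
Adding 90 calendar days to 19 July 2025 gives 17 October 2025, which is the date cancellation becomes effective.

17 October 2025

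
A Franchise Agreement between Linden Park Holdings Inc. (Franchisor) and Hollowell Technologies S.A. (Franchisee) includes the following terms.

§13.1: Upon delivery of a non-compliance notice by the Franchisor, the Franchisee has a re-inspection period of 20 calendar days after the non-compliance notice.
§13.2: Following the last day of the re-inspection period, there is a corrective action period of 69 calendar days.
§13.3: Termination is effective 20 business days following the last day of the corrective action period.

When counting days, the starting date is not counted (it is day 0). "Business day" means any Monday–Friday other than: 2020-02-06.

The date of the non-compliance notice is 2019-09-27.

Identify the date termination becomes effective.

2020-01-22

The last day of the re-inspection period: 2019-09-27 + 20 days = 2019-10-17.
Adding 69 calendar days to 2019-10-17 gives 2019-12-25, which is the last day of the corrective action period.
The date termination becomes effective: counting 20 business days from Wednesday, 2019-12-25 (Dec 26, Dec 27, Dec 30, Dec 31, …, Jan 20, Jan 21, Jan 22, skipping weekends) reaches Wednesday, 2020-01-22.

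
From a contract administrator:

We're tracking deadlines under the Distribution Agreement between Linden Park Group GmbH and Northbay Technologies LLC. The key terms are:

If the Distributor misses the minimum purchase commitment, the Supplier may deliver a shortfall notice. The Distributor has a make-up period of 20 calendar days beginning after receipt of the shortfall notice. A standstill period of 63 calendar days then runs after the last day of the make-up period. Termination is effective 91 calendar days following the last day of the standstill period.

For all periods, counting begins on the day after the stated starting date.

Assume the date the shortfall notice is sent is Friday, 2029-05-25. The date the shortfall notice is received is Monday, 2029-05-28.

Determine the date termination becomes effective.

The last day of the make-up period: 20 calendar days after 2029-05-28 is 2029-06-17.
The last day of the standstill period: 63 calendar days after 2029-06-17 is 2029-08-19.
Adding 91 calendar days to 2029-08-19 gives 2029-11-18, which is the date termination becomes effective.

2029-11-18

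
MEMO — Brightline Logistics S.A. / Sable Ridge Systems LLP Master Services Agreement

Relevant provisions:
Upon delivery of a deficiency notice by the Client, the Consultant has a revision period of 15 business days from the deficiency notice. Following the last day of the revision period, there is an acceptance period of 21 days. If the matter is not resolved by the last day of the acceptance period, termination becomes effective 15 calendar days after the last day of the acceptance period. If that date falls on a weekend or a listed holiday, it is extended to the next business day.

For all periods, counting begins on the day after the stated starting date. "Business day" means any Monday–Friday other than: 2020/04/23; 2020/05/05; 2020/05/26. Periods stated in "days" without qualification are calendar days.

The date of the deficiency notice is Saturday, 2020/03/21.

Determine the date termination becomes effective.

2020/05/18

The last day of the revision period: counting 15 business days from Saturday, 2020/03/21 (Mar 23, Mar 24, Mar 25, Mar 26, …, Apr 8, Apr 9, Apr 10, skipping weekends) reaches Friday, 2020/04/10.
Adding 21 calendar days to 2020/04/10 gives 2020/05/01, which is the last day of the acceptance period.
The date termination becomes effective: 2020/05/01 + 15 days = 2020/05/16. That falls on a Saturday, so it rolls to the next business day, Monday, 2020/05/18.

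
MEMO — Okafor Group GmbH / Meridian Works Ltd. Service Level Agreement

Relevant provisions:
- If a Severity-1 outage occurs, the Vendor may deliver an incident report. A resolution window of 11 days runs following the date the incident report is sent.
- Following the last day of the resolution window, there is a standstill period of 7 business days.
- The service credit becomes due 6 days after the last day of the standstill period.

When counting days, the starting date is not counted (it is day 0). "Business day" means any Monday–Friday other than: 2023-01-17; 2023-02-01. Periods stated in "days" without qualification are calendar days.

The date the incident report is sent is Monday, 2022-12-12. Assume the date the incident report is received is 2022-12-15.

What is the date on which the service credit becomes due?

Adding 11 calendar days to 2022-12-12 gives 2022-12-23, which is the last day of the resolution window.
From Friday, 2022-12-23, 7 business days (Dec 26, Dec 27, Dec 28, Dec 29, Dec 30, Jan 2, Jan 3, skipping weekends) brings us to Tuesday, 2023-01-03, which is the last day of the standstill period.
Adding 6 calendar days to 2023-01-03 gives 2023-01-09, which is the date on which the service credit becomes due.

2023-01-09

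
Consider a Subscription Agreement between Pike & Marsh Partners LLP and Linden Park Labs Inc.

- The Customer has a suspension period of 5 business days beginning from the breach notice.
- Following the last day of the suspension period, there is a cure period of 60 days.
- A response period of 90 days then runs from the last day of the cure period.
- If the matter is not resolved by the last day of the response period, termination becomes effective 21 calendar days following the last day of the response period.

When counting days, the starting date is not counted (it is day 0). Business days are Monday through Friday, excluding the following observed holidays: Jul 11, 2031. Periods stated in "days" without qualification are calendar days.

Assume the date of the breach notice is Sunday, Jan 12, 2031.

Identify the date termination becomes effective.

The last day of the suspension period: 5 business days after Sunday, Jan 12, 2031, skipping weekends — Jan 13, Jan 14, Jan 15, Jan 16, Jan 17 — lands on Friday, Jan 17, 2031.
Adding 60 calendar days to Jan 17, 2031 gives Mar 18, 2031, which is the last day of the cure period.
The last day of the response period: Mar 18, 2031 + 90 days = Jun 16, 2031.
The date termination becomes effective: 21 calendar days after Jun 16, 2031 is Jul 7, 2031.

Jul 7, 2031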